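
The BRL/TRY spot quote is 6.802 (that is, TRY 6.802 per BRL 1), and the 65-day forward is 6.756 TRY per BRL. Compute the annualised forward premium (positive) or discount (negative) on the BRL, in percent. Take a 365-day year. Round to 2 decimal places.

T = 65/365 years.
(F − S)/S = (6.756 − 6.802)/6.802 = -0.0067627.
Per annum: -0.0067627 / (65/365) = -0.037975 = -3.80%.

-3.80%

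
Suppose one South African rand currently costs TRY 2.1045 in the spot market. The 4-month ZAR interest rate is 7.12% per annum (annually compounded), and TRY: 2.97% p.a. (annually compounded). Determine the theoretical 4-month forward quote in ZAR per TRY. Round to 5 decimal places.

0.48147

T = 4/12 years.
TRY growth factor: (1 + 0.0297)^(4/12) = 1.0098036.
ZAR accumulates by (1 + 0.0712)^(4/12) = 1.0231913.
Forward (TRY per ZAR) = 2.1045 × 1.0098036 / 1.0231913 = 2.076964.
Quoted the other way: 1/2.076964 = 0.48147 ZAR per TRY.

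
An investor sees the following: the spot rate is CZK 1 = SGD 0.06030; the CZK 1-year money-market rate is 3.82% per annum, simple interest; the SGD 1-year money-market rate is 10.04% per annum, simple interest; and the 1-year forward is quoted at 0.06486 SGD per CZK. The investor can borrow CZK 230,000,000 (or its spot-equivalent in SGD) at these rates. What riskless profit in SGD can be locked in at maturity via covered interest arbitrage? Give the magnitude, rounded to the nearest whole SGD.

T = 1 year.
Invest the CZK and cover forward: 230,000,000 × 1.038200 × 0.06486 = SGD 15,487,659.96.
Convert at spot and invest in SGD: 230,000,000 × 0.06030 × 1.100400 = SGD 15,261,447.60.
The quoted forward overvalues CZK, so borrow SGD, buy CZK at spot, deposit the CZK at 3.82%, and sell the proceeds forward at 0.06486.
Arbitrage profit = |15,487,659.96 − 15,261,447.60| = SGD 226,212.

SGD 226,212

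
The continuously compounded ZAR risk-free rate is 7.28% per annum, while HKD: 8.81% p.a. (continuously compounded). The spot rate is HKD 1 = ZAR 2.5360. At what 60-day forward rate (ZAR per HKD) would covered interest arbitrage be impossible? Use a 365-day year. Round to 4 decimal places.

T = 60/365 years.
ZAR accumulates by e^(0.0728×60/365) = 1.012039.
HKD accumulates by e^(0.0881×60/365) = 1.0145876.
Forward (ZAR per HKD) = 2.536 × 1.012039 / 1.0145876 = 2.529630.

2.5296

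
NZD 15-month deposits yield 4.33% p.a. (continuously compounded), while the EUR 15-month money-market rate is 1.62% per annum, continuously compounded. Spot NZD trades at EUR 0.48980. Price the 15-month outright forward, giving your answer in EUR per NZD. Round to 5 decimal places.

T = 15/12 years.
EUR accumulates by e^(0.0162×15/12) = 1.0204564.
Growth of 1 NZD over T: e^(0.0433×15/12) = 1.0556165.
So F = 0.4898 × 1.0204564 / 1.0556165 = 0.4734859 (EUR/NZD).

0.47349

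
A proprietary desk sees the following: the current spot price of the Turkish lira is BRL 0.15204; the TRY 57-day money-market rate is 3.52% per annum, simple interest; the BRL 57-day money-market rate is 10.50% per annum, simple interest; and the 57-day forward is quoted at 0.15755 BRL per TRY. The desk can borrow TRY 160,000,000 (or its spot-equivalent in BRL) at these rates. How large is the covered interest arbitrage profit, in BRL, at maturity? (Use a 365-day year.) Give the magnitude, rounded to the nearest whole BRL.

T = 57/365 years.
Route A — deposit TRY, sell forward: 160,000,000 × 1.0054969863 × 0.15755 = BRL 25,346,568.03.
Route B — convert at spot, deposit BRL: 160,000,000 × 0.15204 × 1.0163972603 = BRL 24,725,286.31.
The quoted forward overvalues TRY, so borrow BRL, buy TRY at spot, deposit the TRY at 3.52%, and sell the proceeds forward at 0.15755.
Arbitrage profit = |25,346,568.03 − 24,725,286.31| = BRL 621,282.

BRL 621,282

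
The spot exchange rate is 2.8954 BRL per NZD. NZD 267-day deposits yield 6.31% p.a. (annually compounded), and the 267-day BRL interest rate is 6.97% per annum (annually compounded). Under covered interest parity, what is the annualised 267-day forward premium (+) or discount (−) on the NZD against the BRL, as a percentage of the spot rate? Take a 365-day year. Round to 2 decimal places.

T = 267/365 years.
No-arbitrage forward: 2.8954 × 1.0505225 / 1.0457772 = 2.9085381 BRL/NZD.
Annualised premium = (F − S)/S × (1/T) = (2.9085381 − 2.8954)/2.8954 ÷ (267/365) = 0.62%.

+0.62%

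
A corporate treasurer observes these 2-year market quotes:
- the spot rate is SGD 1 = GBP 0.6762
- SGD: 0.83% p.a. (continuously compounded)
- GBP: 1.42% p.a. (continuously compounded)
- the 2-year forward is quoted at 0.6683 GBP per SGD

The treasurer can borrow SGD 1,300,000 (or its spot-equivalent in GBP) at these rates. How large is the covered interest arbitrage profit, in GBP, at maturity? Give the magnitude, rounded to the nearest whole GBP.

T = 2 years.
Keep in SGD, deliver into the forward: 1,300,000·1.01673855·0.6683 = GBP 883,332.28.
Swap to GBP now, deposit: 1,300,000·0.6762·1.02880712 = GBP 904,383.19.
The quoted forward undervalues SGD, so borrow SGD, convert to GBP at spot, deposit the GBP at 1.42%, and buy SGD forward at 0.6683 to cover the loan.
Profit = 904,383.19 − 883,332.28 = GBP 21,051.

GBP 21,051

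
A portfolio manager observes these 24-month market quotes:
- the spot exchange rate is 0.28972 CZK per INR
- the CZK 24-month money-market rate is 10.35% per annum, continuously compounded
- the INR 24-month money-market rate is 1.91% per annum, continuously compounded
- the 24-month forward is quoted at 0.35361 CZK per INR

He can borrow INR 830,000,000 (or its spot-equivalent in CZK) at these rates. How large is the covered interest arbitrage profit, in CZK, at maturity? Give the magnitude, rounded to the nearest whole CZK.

CZK 9,153,795

T = 2 years.
Invest the INR and cover forward: 830,000,000 × 1.0389389999 × 0.35361 = CZK 304,924,752.40.
Convert at spot and invest in CZK: 830,000,000 × 0.28972 × 1.22998257178 = CZK 295,770,957.08.
The quoted forward overvalues INR, so borrow CZK, buy INR at spot, deposit the INR at 1.91%, and sell the proceeds forward at 0.35361.
Profit = 304,924,752.40 − 295,770,957.08 = CZK 9,153,795.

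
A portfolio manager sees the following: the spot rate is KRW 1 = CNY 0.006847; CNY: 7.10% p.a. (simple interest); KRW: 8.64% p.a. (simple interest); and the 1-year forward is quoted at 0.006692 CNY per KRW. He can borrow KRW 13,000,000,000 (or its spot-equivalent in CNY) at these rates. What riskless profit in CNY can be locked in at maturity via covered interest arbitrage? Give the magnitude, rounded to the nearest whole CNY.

CNY 818,327

T = 1 year.
Route A — deposit KRW, sell forward: 13,000,000,000 × 1.086400 × 0.006692 = CNY 94,512,454.40.
Route B — convert at spot, deposit CNY: 13,000,000,000 × 0.006847 × 1.071000 = CNY 95,330,781.00.
The quoted forward undervalues KRW, so borrow KRW, convert to CNY at spot, deposit the CNY at 7.10%, and buy KRW forward at 0.006692 to cover the loan.
Arbitrage profit = |94,512,454.40 − 95,330,781.00| = CNY 818,327.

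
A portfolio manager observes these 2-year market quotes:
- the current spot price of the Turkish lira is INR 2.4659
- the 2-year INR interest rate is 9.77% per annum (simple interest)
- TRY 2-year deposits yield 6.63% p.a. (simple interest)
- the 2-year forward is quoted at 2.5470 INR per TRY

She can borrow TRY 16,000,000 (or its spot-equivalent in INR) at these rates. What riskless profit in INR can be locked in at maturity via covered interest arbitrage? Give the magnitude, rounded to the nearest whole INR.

T = 2 years.
Keep in TRY, deliver into the forward: 16,000,000·1.132600·2.5470 = INR 46,155,715.20.
Swap to INR now, deposit: 16,000,000·2.4659·1.195400 = INR 47,163,789.76.
The quoted forward undervalues TRY, so borrow TRY, convert to INR at spot, deposit the INR at 9.77%, and buy TRY forward at 2.5470 to cover the loan.
Profit = 47,163,789.76 − 46,155,715.20 = INR 1,008,075.

INR 1,008,075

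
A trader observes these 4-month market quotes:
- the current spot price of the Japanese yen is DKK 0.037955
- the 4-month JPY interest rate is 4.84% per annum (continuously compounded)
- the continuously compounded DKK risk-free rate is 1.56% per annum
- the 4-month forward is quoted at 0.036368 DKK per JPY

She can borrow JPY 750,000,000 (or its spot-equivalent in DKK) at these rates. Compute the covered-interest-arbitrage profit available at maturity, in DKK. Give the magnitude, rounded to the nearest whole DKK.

DKK 895,038

T = 4/12 years.
Route A — deposit JPY, sell forward: 750,000,000 × 1.0162641783 × 0.036368 = DKK 27,719,621.73.
Route B — convert at spot, deposit DKK: 750,000,000 × 0.037955 × 1.0052135435 = DKK 28,614,660.03.
The quoted forward undervalues JPY, so borrow JPY, convert to DKK at spot, deposit the DKK at 1.56%, and buy JPY forward at 0.036368 to cover the loan.
The gap between the two covered legs is DKK 895,038.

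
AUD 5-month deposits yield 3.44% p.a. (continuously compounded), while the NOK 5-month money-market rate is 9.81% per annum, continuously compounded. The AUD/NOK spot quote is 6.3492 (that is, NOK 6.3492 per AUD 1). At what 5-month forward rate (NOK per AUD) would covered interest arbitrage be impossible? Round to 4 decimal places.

6.5200

T = 5/12 years.
Growth of 1 NOK over T: e^(0.0981×5/12) = 1.0417219.
AUD accumulates by e^(0.0344×5/12) = 1.0144365.
Forward (NOK per AUD) = 6.3492 × 1.0417219 / 1.0144365 = 6.519975.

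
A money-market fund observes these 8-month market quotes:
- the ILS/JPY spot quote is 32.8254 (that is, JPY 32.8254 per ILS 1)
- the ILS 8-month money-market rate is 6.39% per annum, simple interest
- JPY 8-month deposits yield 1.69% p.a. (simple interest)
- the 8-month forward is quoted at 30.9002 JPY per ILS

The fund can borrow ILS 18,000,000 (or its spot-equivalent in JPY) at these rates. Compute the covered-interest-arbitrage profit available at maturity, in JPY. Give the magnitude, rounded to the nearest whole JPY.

JPY 17,616,318

T = 8/12 years.
Invest the ILS and cover forward: 18,000,000 × 1.042600 × 30.9002 = JPY 579,897,873.36.
Convert at spot and invest in JPY: 18,000,000 × 32.8254 × 1.01126666667 = JPY 597,514,191.12.
The quoted forward undervalues ILS, so borrow ILS, convert to JPY at spot, deposit the JPY at 1.69%, and buy ILS forward at 30.9002 to cover the loan.
Arbitrage profit = |579,897,873.36 − 597,514,191.12| = JPY 17,616,318.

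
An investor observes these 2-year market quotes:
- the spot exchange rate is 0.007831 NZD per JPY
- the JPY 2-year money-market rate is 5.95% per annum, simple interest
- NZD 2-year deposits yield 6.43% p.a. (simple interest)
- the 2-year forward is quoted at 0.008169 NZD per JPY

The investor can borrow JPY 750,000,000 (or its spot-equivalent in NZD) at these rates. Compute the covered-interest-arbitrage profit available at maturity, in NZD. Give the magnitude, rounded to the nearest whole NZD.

NZD 227,283

T = 2 years.
Route A — deposit JPY, sell forward: 750,000,000 × 1.119000 × 0.008169 = NZD 6,855,833.25.
Route B — convert at spot, deposit NZD: 750,000,000 × 0.007831 × 1.128600 = NZD 6,628,549.95.
The quoted forward overvalues JPY, so borrow NZD, buy JPY at spot, deposit the JPY at 5.95%, and sell the proceeds forward at 0.008169.
The gap between the two covered legs is NZD 227,283.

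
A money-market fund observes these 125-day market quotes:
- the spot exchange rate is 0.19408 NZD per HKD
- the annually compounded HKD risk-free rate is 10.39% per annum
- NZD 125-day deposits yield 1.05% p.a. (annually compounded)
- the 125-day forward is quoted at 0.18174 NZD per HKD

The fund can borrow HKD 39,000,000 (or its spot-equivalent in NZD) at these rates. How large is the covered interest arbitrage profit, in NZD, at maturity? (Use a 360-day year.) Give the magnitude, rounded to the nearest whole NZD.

NZD 261,264

T = 125/360 years.
Keep in HKD, deliver into the forward: 39,000,000·1.034918517·0.18174 = NZD 7,335,357.56.
Swap to NZD now, deposit: 39,000,000·0.19408·1.003633411 = NZD 7,596,621.72.
The quoted forward undervalues HKD, so borrow HKD, convert to NZD at spot, deposit the NZD at 1.05%, and buy HKD forward at 0.18174 to cover the loan.
Arbitrage profit = |7,335,357.56 − 7,596,621.72| = NZD 261,264.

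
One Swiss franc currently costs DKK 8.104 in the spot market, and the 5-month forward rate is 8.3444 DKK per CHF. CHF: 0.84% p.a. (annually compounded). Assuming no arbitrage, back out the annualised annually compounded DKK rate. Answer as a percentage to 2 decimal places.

T = 5/12 years.
CIP gives F = S · g_DKK/g_CHF, so g_DKK/g_CHF = 8.3444/8.104 = 1.0296644.
CHF growth factor: (1 + 0.0084)^(5/12) = 1.0034915.
Hence g_DKK = 1.0332595.
Annualise: 1.0332595^(12/5) − 1 = 0.081689 = 8.17%.

8.17%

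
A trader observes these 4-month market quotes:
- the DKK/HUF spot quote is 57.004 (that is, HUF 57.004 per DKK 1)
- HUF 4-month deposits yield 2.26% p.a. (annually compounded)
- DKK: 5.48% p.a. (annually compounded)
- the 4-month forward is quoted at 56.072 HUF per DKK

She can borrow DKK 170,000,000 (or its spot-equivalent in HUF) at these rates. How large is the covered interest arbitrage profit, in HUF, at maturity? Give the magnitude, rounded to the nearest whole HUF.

HUF 59,864,920

T = 4/12 years.
Keep in DKK, deliver into the forward: 170,000,000·1.017942797171·56.072 = HUF 9,703,275,048.91.
Swap to HUF now, deposit: 170,000,000·57.004·1.007477284203 = HUF 9,763,139,968.48.
The quoted forward undervalues DKK, so borrow DKK, convert to HUF at spot, deposit the HUF at 2.26%, and buy DKK forward at 56.072 to cover the loan.
The gap between the two covered legs is HUF 59,864,920.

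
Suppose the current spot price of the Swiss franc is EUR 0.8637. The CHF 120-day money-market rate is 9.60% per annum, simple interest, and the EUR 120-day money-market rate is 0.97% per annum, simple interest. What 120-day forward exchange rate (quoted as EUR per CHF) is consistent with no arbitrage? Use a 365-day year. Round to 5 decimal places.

0.83994

T = 120/365 years.
EUR growth factor: 1 + 0.0097×120/365 = 1.003189.
CHF growth factor: 1 + 0.0960×120/365 = 1.0315616.
CIP: F = S · (grow EUR)/(grow CHF) = 0.8637 × 1.003189/1.0315616 = 0.8399444 EUR per CHF.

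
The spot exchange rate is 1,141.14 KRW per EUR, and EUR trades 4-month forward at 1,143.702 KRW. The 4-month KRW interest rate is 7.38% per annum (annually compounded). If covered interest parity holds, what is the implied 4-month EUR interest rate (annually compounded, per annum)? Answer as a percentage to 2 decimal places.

T = 4/12 years.
CIP gives F = S · g_KRW/g_EUR, so g_KRW/g_EUR = 1143.702/1141.14 = 1.0022451.
The KRW side grows by (1 + 0.0738)^(4/12) = 1.0240185.
Hence g_EUR = 1.0217246.
r = 1.0217246^(12/4) − 1 = 0.066600 → 6.66%.

6.66%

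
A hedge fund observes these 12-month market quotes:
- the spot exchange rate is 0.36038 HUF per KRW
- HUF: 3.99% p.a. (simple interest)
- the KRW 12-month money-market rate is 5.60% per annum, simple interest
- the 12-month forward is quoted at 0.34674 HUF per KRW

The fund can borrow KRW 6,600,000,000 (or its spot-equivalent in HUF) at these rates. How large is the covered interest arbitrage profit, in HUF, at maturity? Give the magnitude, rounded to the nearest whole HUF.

HUF 56,771,365

T = 1 year.
Route A — deposit KRW, sell forward: 6,600,000,000 × 1.056000 × 0.34674 = HUF 2,416,639,104.00.
Route B — convert at spot, deposit HUF: 6,600,000,000 × 0.36038 × 1.039900 = HUF 2,473,410,469.20.
The quoted forward undervalues KRW, so borrow KRW, convert to HUF at spot, deposit the HUF at 3.99%, and buy KRW forward at 0.34674 to cover the loan.
Profit = 2,473,410,469.20 − 2,416,639,104.00 = HUF 56,771,365.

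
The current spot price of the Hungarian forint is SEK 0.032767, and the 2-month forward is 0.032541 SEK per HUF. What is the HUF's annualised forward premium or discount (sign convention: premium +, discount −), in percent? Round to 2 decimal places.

T = 2/12 years.
(F − S)/S = (0.032541 − 0.032767)/0.032767 = -0.0068972.
×(1/T) gives -4.14% p.a.

-4.14%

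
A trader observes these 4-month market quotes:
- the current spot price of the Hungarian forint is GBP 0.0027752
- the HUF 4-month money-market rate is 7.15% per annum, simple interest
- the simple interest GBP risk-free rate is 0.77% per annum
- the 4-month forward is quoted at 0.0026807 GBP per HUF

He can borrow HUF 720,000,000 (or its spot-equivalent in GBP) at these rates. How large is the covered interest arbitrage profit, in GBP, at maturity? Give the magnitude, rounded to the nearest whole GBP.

T = 4/12 years.
Route A — deposit HUF, sell forward: 720,000,000 × 1.023833333 × 0.0026807 = GBP 1,976,104.81.
Route B — convert at spot, deposit GBP: 720,000,000 × 0.0027752 × 1.002566667 = GBP 2,003,272.57.
The quoted forward undervalues HUF, so borrow HUF, convert to GBP at spot, deposit the GBP at 0.77%, and buy HUF forward at 0.0026807 to cover the loan.
The gap between the two covered legs is GBP 27,168.

GBP 27,168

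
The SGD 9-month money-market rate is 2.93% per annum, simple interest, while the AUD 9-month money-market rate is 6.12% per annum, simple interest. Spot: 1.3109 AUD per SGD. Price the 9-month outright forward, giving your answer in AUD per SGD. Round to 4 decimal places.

T = 9/12 years.
Growth of 1 AUD over T: 1 + 0.0612×9/12 = 1.045900.
SGD growth factor: 1 + 0.0293×9/12 = 1.021975.
CIP: F = S · (grow AUD)/(grow SGD) = 1.3109 × 1.045900/1.021975 = 1.341589 AUD per SGD.

1.3416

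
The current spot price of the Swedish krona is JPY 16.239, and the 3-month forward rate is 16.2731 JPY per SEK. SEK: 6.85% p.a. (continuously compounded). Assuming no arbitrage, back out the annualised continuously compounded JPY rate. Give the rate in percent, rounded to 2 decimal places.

7.69%

T = 3/12 years.
CIP gives F = S · g_JPY/g_SEK, so g_JPY/g_SEK = 16.2731/16.239 = 1.0020999.
The SEK side grows by e^(0.0685×3/12) = 1.0172725.
Hence g_JPY = 1.0194087.
r = ln(1.0194087)/(3/12) = 0.076891 → 7.69%.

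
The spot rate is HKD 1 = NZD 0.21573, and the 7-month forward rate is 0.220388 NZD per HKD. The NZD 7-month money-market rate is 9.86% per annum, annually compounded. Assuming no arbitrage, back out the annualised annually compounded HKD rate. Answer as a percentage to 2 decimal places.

T = 7/12 years.
F/S = 0.220388/0.21573 = 1.0215918 = (growth of NZD) / (growth of HKD).
The NZD side grows by (1 + 0.0986)^(7/12) = 1.0563871.
Hence g_HKD = 1.0340599.
Annualise: 1.0340599^(12/7) − 1 = 0.059096 = 5.91%.

5.91%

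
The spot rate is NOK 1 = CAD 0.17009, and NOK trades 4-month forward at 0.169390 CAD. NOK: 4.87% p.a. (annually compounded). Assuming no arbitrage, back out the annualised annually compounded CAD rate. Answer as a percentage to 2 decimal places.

T = 4/12 years.
By CIP, F/S equals the CAD-to-NOK growth ratio: 0.16939/0.17009 = 0.9958845.
The NOK side grows by (1 + 0.0487)^(4/12) = 1.0159767.
Hence g_CAD = 1.0117954.
r = 1.0117954^(12/4) − 1 = 0.035805 → 3.58%.

3.58%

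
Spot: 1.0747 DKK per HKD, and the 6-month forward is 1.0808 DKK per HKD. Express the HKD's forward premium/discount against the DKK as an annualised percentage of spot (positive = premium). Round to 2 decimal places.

T = 6/12 years.
Period premium: (1.0808 − 1.0747)/1.0747 = 0.0056760.
Per annum: 0.0056760 / (6/12) = 0.011352 = 1.14%.

+1.14%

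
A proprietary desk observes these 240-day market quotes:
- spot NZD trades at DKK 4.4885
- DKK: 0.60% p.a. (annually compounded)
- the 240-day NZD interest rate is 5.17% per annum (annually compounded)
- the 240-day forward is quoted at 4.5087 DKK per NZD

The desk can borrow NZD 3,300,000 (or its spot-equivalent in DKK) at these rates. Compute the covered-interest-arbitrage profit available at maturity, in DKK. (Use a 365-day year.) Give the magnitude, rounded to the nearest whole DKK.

T = 240/365 years.
Route A — deposit NZD, sell forward: 3,300,000 × 1.0337003345 × 4.5087 = DKK 15,380,127.50.
Route B — convert at spot, deposit DKK: 3,300,000 × 4.4885 × 1.003941163 = DKK 14,870,426.70.
The quoted forward overvalues NZD, so borrow DKK, buy NZD at spot, deposit the NZD at 5.17%, and sell the proceeds forward at 4.5087.
Arbitrage profit = |15,380,127.50 − 14,870,426.70| = DKK 509,701.

DKK 509,701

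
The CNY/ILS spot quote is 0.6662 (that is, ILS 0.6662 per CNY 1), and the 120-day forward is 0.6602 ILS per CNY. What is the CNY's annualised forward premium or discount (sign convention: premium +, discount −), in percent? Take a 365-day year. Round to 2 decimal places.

-2.74%

T = 120/365 years.
CNY trades forward at -0.90063% vs spot over the period.
Per annum: -0.0090063 / (120/365) = -0.027394 = -2.74%.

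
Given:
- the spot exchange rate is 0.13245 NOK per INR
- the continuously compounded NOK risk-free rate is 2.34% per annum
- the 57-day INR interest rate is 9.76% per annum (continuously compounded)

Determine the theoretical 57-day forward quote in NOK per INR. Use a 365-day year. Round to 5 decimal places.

T = 57/365 years.
NOK growth factor: e^(0.0234×57/365) = 1.0036609.
INR accumulates by e^(0.0976×57/365) = 1.0153584.
So F = 0.13245 × 1.0036609 / 1.0153584 = 0.1309241 (NOK/INR).

0.13092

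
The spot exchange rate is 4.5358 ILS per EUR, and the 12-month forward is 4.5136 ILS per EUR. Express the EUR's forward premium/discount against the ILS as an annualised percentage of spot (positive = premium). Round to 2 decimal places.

T = 1 year.
EUR trades forward at -0.48944% vs spot over the period.
Per annum: -0.0048944 / 1 = -0.004894 = -0.49%.

-0.49%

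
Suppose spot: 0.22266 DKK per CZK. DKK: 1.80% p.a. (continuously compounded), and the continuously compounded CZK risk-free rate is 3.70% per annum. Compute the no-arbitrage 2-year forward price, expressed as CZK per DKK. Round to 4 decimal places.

4.6651

T = 2 years.
DKK growth factor: e^(0.0180×2) = 1.0366558.
CZK accumulates by e^(0.0370×2) = 1.0768068.
So F = 0.22266 × 1.0366558 / 1.0768068 = 0.2143577 (DKK/CZK).
Quoted the other way: 1/0.2143577 = 4.6651 CZK per DKK.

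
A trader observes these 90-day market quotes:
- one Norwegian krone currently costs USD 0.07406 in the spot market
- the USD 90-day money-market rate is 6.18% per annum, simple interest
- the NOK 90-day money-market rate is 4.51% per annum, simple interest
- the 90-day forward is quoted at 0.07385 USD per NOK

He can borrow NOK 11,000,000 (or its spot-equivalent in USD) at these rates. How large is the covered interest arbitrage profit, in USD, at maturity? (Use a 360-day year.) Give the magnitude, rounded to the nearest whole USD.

USD 5,737

T = 90/360 years.
Invest the NOK and cover forward: 11,000,000 × 1.011275 × 0.07385 = USD 821,509.25.
Convert at spot and invest in USD: 11,000,000 × 0.07406 × 1.015450 = USD 827,246.50.
The quoted forward undervalues NOK, so borrow NOK, convert to USD at spot, deposit the USD at 6.18%, and buy NOK forward at 0.07385 to cover the loan.
Profit = 827,246.50 − 821,509.25 = USD 5,737.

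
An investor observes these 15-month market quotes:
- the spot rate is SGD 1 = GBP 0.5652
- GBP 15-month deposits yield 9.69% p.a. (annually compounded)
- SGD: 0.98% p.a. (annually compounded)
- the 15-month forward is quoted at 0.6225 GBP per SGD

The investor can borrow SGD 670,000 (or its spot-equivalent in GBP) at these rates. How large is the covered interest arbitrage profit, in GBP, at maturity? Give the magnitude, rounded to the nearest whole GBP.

GBP 2,904

T = 15/12 years.
Keep in SGD, deliver into the forward: 670,000·1.01226497·0.6225 = GBP 422,190.41.
Swap to GBP now, deposit: 670,000·0.5652·1.12255802 = GBP 425,094.76.
The quoted forward undervalues SGD, so borrow SGD, convert to GBP at spot, deposit the GBP at 9.69%, and buy SGD forward at 0.6225 to cover the loan.
Arbitrage profit = |422,190.41 − 425,094.76| = GBP 2,904.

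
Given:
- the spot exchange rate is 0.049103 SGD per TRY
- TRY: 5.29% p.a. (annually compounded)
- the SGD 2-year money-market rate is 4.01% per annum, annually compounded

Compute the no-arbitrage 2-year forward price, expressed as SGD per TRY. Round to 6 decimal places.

0.047916

T = 2 years.
SGD accumulates by (1 + 0.0401)^2 = 1.081808.
TRY growth factor: (1 + 0.0529)^2 = 1.1085984.
So F = 0.049103 × 1.081808 / 1.1085984 = 0.04791638 (SGD/TRY).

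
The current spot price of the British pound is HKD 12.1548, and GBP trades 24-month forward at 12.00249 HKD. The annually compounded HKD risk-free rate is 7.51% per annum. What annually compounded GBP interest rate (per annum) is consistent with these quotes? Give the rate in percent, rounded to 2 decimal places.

8.19%

T = 2 years.
F/S = 12.00249/12.1548 = 0.9874691 = (growth of HKD) / (growth of GBP).
The HKD side grows by (1 + 0.0751)^2 = 1.155840.
Hence g_GBP = 1.1705075.
Annualise: 1.1705075^(1/2) − 1 = 0.081900 = 8.19%.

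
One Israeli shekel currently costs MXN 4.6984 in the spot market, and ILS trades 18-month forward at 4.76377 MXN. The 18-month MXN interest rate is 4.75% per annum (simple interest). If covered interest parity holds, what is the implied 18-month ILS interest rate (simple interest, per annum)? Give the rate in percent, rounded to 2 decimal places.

T = 18/12 years.
By CIP, F/S equals the MXN-to-ILS growth ratio: 4.76377/4.6984 = 1.0139132.
The MXN side grows by 1 + 0.0475×18/12 = 1.071250.
That pins the ILS growth at 1.056550.
(1.056550 − 1)/T = 0.037700, i.e. 3.77%.

3.77%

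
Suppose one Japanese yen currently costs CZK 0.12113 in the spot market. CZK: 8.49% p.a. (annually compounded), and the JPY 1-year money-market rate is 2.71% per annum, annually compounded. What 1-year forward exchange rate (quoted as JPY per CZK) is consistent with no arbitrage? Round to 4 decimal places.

T = 1 year.
Growth of 1 CZK over T: (1 + 0.0849)^1 = 1.084900.
JPY growth factor: (1 + 0.0271)^1 = 1.027100.
CIP: F = S · (grow CZK)/(grow JPY) = 0.12113 × 1.084900/1.027100 = 0.1279466 CZK per JPY.
Quoted the other way: 1/0.1279466 = 7.8158 JPY per CZK.

7.8158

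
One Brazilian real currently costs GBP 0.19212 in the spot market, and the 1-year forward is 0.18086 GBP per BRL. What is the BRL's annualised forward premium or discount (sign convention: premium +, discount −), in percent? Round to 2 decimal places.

T = 1 year.
(F − S)/S = (0.18086 − 0.19212)/0.19212 = -0.0586092.
Annualise by dividing by T: -0.0586092 / 1 = -0.058609 → -5.86%.

-5.86%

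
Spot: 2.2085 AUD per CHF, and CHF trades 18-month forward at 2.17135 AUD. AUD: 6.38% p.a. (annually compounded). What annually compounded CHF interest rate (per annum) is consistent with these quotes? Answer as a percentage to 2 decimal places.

T = 18/12 years.
F/S = 2.17135/2.2085 = 0.9831786 = (growth of AUD) / (growth of CHF).
AUD growth factor: (1 + 0.0638)^(18/12) = 1.0972106.
So the CHF growth factor = 1.115983.
r = 1.115983^(12/18) − 1 = 0.075900 → 7.59%.

7.59%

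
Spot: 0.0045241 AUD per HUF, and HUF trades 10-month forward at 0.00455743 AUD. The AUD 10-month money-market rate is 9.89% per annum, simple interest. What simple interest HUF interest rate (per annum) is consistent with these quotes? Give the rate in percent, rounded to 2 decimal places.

8.94%

T = 10/12 years.
By CIP, F/S equals the AUD-to-HUF growth ratio: 0.00455743/0.0045241 = 1.0073672.
The AUD side grows by 1 + 0.0989×10/12 = 1.0824167.
So the HUF growth factor = 1.0745006.
r = (1.0745006 − 1)/(10/12) = 0.089401 → 8.94%.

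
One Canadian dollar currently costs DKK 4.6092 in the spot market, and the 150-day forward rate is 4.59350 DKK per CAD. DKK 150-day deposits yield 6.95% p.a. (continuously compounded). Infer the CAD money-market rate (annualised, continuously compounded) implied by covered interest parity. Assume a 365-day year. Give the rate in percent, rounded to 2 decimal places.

7.78%

T = 150/365 years.
CIP gives F = S · g_DKK/g_CAD, so g_DKK/g_CAD = 4.5935/4.6092 = 0.9965938.
DKK growth factor: e^(0.0695×150/365) = 1.0289734.
So the CAD growth factor = 1.0324903.
Take logs: ln 1.0324903 / (150/365) = 0.077803, so 7.78%.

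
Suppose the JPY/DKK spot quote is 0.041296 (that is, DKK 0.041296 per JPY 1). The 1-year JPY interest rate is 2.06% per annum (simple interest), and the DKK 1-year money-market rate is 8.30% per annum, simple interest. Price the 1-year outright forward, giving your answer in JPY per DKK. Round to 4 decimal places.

T = 1 year.
DKK growth factor: 1 + 0.0830×1 = 1.083000.
JPY growth factor: 1 + 0.0206×1 = 1.020600.
Forward (DKK per JPY) = 0.041296 × 1.083000 / 1.020600 = 0.043820858.
Invert for JPY per DKK: 1 / 0.043820858 = 22.8202.

22.8202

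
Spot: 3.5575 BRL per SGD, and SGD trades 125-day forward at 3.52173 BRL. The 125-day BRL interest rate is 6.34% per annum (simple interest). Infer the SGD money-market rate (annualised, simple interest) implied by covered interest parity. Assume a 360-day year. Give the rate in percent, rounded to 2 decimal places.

9.33%

T = 125/360 years.
CIP gives F = S · g_BRL/g_SGD, so g_BRL/g_SGD = 3.52173/3.5575 = 0.9899452.
BRL growth factor: 1 + 0.0634×125/360 = 1.0220139.
So the SGD growth factor = 1.0323944.
(1.0323944 − 1)/T = 0.093296, i.e. 9.33%.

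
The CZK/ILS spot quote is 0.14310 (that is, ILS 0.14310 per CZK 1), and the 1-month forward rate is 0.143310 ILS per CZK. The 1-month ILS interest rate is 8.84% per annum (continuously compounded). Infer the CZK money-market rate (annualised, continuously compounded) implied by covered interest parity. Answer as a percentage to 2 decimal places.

7.08%

T = 1/12 years.
CIP gives F = S · g_ILS/g_CZK, so g_ILS/g_CZK = 0.14331/0.1431 = 1.0014675.
The ILS side grows by e^(0.0884×1/12) = 1.0073939.
Hence g_CZK = 1.0059177.
Take logs: ln 1.0059177 / (1/12) = 0.070803, so 7.08%.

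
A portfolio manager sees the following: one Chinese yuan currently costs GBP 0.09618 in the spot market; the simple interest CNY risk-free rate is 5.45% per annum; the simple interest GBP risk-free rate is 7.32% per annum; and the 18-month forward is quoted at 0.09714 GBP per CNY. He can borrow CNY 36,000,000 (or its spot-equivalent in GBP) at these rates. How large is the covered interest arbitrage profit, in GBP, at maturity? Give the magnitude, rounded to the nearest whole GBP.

T = 18/12 years.
Route A — deposit CNY, sell forward: 36,000,000 × 1.081750 × 0.09714 = GBP 3,782,923.02.
Route B — convert at spot, deposit GBP: 36,000,000 × 0.09618 × 1.109800 = GBP 3,842,660.30.
The quoted forward undervalues CNY, so borrow CNY, convert to GBP at spot, deposit the GBP at 7.32%, and buy CNY forward at 0.09714 to cover the loan.
Arbitrage profit = |3,782,923.02 − 3,842,660.30| = GBP 59,737.

GBP 59,737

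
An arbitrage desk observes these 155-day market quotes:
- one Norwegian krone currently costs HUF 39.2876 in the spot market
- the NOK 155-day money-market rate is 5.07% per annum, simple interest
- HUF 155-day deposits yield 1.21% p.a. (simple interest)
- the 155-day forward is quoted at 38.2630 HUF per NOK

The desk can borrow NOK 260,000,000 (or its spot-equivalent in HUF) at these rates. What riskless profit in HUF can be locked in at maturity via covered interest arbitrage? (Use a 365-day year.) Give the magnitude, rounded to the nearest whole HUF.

T = 155/365 years.
Keep in NOK, deliver into the forward: 260,000,000·1.021530136986·38.2630 = HUF 10,162,569,984.19.
Swap to HUF now, deposit: 260,000,000·39.2876·1.005138356164 = HUF 10,267,263,157.22.
The quoted forward undervalues NOK, so borrow NOK, convert to HUF at spot, deposit the HUF at 1.21%, and buy NOK forward at 38.2630 to cover the loan.
The gap between the two covered legs is HUF 104,693,173.

HUF 104,693,173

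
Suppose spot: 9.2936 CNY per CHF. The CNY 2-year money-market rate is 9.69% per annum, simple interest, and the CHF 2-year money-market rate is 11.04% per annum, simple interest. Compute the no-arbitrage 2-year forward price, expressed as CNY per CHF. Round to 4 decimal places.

9.0881

T = 2 years.
CNY accumulates by 1 + 0.0969×2 = 1.193800.
CHF accumulates by 1 + 0.1104×2 = 1.220800.
Forward (CNY per CHF) = 9.2936 × 1.193800 / 1.220800 = 9.088057.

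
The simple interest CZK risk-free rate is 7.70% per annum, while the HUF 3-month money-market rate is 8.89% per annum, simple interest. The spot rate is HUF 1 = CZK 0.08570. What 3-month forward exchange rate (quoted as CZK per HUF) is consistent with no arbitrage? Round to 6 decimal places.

T = 3/12 years.
CZK growth factor: 1 + 0.0770×3/12 = 1.019250.
HUF accumulates by 1 + 0.0889×3/12 = 1.022225.
Forward (CZK per HUF) = 0.0857 × 1.019250 / 1.022225 = 0.08545059.

0.085451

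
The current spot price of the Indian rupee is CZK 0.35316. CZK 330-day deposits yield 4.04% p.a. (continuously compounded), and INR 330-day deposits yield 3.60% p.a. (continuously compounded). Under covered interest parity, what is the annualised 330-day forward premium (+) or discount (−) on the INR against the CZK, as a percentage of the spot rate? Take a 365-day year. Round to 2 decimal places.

T = 330/365 years.
No-arbitrage forward: 0.35316 × 1.0372013 / 1.0330834 = 0.35456771 CZK/INR.
Annualised premium = (F − S)/S × (1/T) = (0.35456771 − 0.35316)/0.35316 ÷ (330/365) = 0.44%.

+0.44%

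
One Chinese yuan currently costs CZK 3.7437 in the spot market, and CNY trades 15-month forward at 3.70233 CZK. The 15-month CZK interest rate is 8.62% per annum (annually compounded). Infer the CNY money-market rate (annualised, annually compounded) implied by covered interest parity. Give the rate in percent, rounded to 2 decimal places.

9.59%

T = 15/12 years.
CIP gives F = S · g_CZK/g_CNY, so g_CZK/g_CNY = 3.70233/3.7437 = 0.9889494.
The CZK side grows by (1 + 0.0862)^(15/12) = 1.1088869.
So the CNY growth factor = 1.1212777.
Annualise: 1.1212777^(12/15) − 1 = 0.095899 = 9.59%.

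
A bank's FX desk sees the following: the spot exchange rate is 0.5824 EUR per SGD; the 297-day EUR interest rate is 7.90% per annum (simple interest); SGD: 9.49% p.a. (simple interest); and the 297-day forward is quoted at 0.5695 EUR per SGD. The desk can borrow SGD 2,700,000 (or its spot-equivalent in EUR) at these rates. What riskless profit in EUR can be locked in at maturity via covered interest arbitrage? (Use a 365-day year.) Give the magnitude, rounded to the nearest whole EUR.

T = 297/365 years.
Invest the SGD and cover forward: 2,700,000 × 1.077220 × 0.5695 = EUR 1,656,387.33.
Convert at spot and invest in EUR: 2,700,000 × 0.5824 × 1.064282192 = EUR 1,673,562.46.
The quoted forward undervalues SGD, so borrow SGD, convert to EUR at spot, deposit the EUR at 7.90%, and buy SGD forward at 0.5695 to cover the loan.
The gap between the two covered legs is EUR 17,175.

EUR 17,175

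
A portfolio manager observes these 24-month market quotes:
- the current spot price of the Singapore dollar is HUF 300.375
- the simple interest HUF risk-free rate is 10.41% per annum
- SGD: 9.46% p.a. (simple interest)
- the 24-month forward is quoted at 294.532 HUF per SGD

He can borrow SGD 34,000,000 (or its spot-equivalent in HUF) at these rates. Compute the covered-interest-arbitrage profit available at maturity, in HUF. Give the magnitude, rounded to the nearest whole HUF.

HUF 430,291,100

T = 2 years.
Invest the SGD and cover forward: 34,000,000 × 1.189200 × 294.532 = HUF 11,908,753,449.60.
Convert at spot and invest in HUF: 34,000,000 × 300.375 × 1.208200 = HUF 12,339,044,550.00.
The quoted forward undervalues SGD, so borrow SGD, convert to HUF at spot, deposit the HUF at 10.41%, and buy SGD forward at 294.532 to cover the loan.
Arbitrage profit = |11,908,753,449.60 − 12,339,044,550.00| = HUF 430,291,100.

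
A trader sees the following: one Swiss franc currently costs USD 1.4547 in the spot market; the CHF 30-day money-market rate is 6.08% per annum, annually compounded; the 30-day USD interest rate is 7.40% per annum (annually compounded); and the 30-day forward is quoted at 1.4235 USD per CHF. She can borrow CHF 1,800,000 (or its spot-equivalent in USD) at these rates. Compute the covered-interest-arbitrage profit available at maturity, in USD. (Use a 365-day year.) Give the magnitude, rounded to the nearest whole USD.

USD 59,109

T = 30/365 years.
Route A — deposit CHF, sell forward: 1,800,000 × 1.00486302 × 1.4235 = USD 2,574,760.52.
Route B — convert at spot, deposit USD: 1,800,000 × 1.4547 × 1.005884919 = USD 2,633,869.43.
The quoted forward undervalues CHF, so borrow CHF, convert to USD at spot, deposit the USD at 7.40%, and buy CHF forward at 1.4235 to cover the loan.
The gap between the two covered legs is USD 59,109.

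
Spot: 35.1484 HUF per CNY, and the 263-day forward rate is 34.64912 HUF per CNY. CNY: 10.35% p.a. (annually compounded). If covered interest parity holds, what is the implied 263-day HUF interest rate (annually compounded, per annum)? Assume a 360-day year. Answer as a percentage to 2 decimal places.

8.21%

T = 263/360 years.
CIP gives F = S · g_HUF/g_CNY, so g_HUF/g_CNY = 34.64912/35.1484 = 0.9857951.
The CNY side grows by (1 + 0.1035)^(263/360) = 1.0746018.
Hence g_HUF = 1.0593372.
Annualise: 1.0593372^(360/263) − 1 = 0.082100 = 8.21%.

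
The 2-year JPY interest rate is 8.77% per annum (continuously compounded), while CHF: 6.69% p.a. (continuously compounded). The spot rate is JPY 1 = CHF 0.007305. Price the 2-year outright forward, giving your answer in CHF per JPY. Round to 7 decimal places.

T = 2 years.
CHF accumulates by e^(0.0669×2) = 1.1431642.
JPY growth factor: e^(0.0877×2) = 1.1917228.
So F = 0.007305 × 1.1431642 / 1.1917228 = 0.007007346 (CHF/JPY).

0.0070073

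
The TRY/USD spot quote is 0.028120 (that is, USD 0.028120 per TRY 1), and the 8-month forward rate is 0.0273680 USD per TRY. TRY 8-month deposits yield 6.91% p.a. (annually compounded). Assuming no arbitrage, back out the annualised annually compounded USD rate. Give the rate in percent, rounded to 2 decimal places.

2.65%

T = 8/12 years.
By CIP, F/S equals the USD-to-TRY growth ratio: 0.027368/0.02812 = 0.9732575.
The TRY side grows by (1 + 0.0691)^(8/12) = 1.0455518.
So the USD growth factor = 1.0175911.
r = 1.0175911^(12/8) − 1 = 0.026502 → 2.65%.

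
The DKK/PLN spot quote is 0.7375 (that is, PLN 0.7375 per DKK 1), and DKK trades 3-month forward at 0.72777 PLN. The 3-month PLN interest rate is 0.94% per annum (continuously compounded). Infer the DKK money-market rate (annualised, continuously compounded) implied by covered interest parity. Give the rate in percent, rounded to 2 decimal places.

T = 3/12 years.
CIP gives F = S · g_PLN/g_DKK, so g_PLN/g_DKK = 0.72777/0.7375 = 0.9868068.
PLN growth factor: e^(0.0094×3/12) = 1.0023528.
That pins the DKK growth at 1.0157538.
r = ln(1.0157538)/(3/12) = 0.062524 → 6.25%.

6.25%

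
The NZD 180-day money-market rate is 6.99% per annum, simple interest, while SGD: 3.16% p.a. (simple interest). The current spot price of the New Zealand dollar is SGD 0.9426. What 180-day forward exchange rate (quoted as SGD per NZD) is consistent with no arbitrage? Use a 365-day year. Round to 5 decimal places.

T = 180/365 years.
SGD growth factor: 1 + 0.0316×180/365 = 1.0155836.
Growth of 1 NZD over T: 1 + 0.0699×180/365 = 1.0344712.
CIP: F = S · (grow SGD)/(grow NZD) = 0.9426 × 1.0155836/1.0344712 = 0.9253898 SGD per NZD.

0.92539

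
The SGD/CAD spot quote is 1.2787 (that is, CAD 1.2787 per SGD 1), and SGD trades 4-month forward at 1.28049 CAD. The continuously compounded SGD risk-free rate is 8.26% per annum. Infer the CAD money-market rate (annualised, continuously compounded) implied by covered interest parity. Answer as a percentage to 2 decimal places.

T = 4/12 years.
F/S = 1.28049/1.2787 = 1.0013999 = (growth of CAD) / (growth of SGD).
The SGD side grows by e^(0.0826×4/12) = 1.0279159.
That pins the CAD growth at 1.0293549.
Take logs: ln 1.0293549 / (4/12) = 0.086797, so 8.68%.

8.68%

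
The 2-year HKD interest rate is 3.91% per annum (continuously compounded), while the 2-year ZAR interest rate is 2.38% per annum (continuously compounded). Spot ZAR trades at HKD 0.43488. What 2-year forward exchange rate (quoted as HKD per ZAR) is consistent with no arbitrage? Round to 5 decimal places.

0.44839

T = 2 years.
HKD accumulates by e^(0.0391×2) = 1.0813389.
ZAR accumulates by e^(0.0238×2) = 1.0487511.
CIP: F = S · (grow HKD)/(grow ZAR) = 0.43488 × 1.0813389/1.0487511 = 0.4483930 HKD per ZAR.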